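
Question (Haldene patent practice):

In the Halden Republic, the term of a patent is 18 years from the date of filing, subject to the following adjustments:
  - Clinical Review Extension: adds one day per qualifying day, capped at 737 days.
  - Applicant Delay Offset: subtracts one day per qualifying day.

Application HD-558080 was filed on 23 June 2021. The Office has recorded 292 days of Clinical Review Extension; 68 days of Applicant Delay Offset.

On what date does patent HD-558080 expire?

February 2, 2040

Base term: filing date + 18 years → 23 June 2039.
Clinical Review Extension: 292 days (within the 737-day cap) → +292 days → 10 April 2040.
Applicant Delay Offset: −68 days → 2 February 2040.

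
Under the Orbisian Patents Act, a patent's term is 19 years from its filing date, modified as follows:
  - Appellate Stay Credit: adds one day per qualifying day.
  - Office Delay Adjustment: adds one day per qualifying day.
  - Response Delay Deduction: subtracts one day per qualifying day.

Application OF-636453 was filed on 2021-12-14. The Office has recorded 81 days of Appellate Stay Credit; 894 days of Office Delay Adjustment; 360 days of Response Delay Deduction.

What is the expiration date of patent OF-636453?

August 21, 2042

Base term: filing date + 19 years → 14 December 2040.
Appellate Stay Credit: +81 days → 5 March 2041.
Office Delay Adjustment: +894 days → 16 August 2043.
Response Delay Deduction: −360 days → 21 August 2042.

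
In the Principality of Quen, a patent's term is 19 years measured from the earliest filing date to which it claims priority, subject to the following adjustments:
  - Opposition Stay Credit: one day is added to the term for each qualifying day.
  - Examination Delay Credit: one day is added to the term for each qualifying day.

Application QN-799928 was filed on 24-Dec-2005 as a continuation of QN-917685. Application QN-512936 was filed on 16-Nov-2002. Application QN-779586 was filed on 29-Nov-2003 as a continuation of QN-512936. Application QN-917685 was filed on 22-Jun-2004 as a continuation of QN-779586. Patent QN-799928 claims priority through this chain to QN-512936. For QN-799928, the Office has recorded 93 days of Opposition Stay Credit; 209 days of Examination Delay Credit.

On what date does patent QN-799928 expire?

2022-09-14

Earliest priority filing: 16 November 2002.
Base term: 16 November 2002 + 19 years → 16 November 2021.
Opposition Stay Credit: +93 days → 17 February 2022.
Examination Delay Credit: +209 days → 14 September 2022.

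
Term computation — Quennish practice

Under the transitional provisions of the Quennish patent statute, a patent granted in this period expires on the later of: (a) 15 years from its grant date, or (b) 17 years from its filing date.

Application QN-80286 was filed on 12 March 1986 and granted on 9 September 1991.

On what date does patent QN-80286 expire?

(a) grant + 15 years → 9 September 2006.
(b) filing + 17 years → 12 March 2003.
Later of the two: 9 September 2006.

2006-09-09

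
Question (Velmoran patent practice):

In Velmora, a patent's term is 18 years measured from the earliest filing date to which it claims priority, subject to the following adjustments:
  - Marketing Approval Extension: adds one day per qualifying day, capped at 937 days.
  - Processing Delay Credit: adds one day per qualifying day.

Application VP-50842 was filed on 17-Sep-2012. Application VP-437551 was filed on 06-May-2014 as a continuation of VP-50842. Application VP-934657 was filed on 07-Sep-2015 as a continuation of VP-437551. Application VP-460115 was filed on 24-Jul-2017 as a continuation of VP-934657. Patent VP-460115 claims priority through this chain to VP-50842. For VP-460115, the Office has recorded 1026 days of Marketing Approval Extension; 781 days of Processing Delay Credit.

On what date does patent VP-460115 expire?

Earliest priority filing: 17 September 2012.
Base term: 17 September 2012 + 18 years → 17 September 2030.
Marketing Approval Extension: 1026 days claimed exceeds the 937-day cap, so +937 days → 11 April 2033.
Processing Delay Credit: +781 days → 1 June 2035.

June 1, 2035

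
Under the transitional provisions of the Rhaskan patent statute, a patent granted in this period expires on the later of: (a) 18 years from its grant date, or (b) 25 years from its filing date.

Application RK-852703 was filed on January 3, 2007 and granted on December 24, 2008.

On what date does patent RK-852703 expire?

(a) grant + 18 years → 24 December 2026.
(b) filing + 25 years → 3 January 2032.
Later of the two: 3 January 2032.

January 3, 2032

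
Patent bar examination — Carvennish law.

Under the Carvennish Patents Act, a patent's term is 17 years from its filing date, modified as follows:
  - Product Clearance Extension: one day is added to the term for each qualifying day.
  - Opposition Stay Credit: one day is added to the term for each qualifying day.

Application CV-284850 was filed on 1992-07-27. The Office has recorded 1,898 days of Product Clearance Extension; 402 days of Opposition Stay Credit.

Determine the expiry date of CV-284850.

Base term: filing date + 17 years → 27 July 2009.
Product Clearance Extension: +1898 days → 7 October 2014.
Opposition Stay Credit: +402 days → 13 November 2015.

November 13, 2015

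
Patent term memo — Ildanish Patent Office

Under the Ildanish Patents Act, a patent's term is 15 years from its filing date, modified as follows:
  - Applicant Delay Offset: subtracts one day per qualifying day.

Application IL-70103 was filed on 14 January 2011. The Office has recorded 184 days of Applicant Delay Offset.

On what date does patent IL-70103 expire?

July 14, 2025

Base term: filing date + 15 years → 14 January 2026.
Applicant Delay Offset: −184 days → 14 July 2025.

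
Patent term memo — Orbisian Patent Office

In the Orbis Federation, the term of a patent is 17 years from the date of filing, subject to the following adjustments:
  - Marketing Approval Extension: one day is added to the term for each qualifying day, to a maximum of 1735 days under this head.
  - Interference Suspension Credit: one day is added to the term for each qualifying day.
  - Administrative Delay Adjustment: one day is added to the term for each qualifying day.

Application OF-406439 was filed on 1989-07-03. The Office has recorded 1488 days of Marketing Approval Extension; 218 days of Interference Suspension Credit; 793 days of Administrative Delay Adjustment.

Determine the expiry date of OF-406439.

May 6, 2013

Base term: filing date + 17 years → 3 July 2006.
Marketing Approval Extension: 1488 days (within the 1735-day cap) → +1488 days → 30 July 2010.
Interference Suspension Credit: +218 days → 5 March 2011.
Administrative Delay Adjustment: +793 days → 6 May 2013.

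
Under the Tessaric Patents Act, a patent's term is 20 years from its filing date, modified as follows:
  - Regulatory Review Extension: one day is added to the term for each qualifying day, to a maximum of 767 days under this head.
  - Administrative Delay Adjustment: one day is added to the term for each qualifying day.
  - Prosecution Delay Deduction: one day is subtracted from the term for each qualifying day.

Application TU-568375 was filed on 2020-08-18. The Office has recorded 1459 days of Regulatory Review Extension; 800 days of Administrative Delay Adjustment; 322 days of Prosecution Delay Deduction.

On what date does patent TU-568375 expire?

Base term: filing date + 20 years → 18 August 2040.
Regulatory Review Extension: 1459 days claimed exceeds the 767-day cap, so +767 days → 24 September 2042.
Administrative Delay Adjustment: +800 days → 2 December 2044.
Prosecution Delay Deduction: −322 days → 15 January 2044.

January 15, 2044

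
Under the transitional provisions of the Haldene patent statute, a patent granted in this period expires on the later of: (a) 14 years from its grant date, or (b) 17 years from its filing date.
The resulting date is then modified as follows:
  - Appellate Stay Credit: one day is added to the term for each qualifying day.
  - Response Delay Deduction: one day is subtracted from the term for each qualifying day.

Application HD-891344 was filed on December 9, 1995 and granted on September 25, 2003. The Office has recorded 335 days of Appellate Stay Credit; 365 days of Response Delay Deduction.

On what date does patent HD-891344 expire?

2017-08-26

(a) grant + 14 years → 25 September 2017.
(b) filing + 17 years → 9 December 2012.
Later of the two: 25 September 2017.
Appellate Stay Credit: +335 days → 26 August 2018.
Response Delay Deduction: −365 days → 26 August 2017.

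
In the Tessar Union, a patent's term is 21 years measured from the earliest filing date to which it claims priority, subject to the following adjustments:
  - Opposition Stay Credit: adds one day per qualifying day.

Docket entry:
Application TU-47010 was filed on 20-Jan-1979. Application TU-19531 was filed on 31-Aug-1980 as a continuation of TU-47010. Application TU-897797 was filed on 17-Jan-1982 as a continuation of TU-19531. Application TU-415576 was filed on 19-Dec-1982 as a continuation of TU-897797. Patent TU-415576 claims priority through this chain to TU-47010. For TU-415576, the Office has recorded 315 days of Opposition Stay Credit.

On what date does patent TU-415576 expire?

November 30, 2000

Earliest priority filing: 20 January 1979.
Base term: 20 January 1979 + 21 years → 20 January 2000.
Opposition Stay Credit: +315 days → 30 November 2000.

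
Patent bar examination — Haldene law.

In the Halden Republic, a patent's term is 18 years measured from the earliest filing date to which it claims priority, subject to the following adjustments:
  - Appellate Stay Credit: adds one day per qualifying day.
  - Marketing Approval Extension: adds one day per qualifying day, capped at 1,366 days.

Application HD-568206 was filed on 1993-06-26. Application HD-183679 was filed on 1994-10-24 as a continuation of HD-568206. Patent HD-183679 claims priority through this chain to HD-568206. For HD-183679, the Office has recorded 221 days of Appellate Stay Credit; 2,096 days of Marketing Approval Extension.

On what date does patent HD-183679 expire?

October 30, 2015

Earliest priority filing: 26 June 1993.
Base term: 26 June 1993 + 18 years → 26 June 2011.
Appellate Stay Credit: +221 days → 2 February 2012.
Marketing Approval Extension: 2096 days claimed exceeds the 1366-day cap, so +1366 days → 30 October 2015.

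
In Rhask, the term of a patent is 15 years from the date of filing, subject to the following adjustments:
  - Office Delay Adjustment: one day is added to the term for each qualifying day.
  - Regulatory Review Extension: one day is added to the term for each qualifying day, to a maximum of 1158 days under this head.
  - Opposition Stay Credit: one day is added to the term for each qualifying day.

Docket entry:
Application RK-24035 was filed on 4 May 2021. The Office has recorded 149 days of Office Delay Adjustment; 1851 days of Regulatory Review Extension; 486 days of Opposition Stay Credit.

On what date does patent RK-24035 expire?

Base term: filing date + 15 years → 4 May 2036.
Office Delay Adjustment: +149 days → 30 September 2036.
Regulatory Review Extension: 1851 days claimed exceeds the 1158-day cap, so +1158 days → 2 December 2039.
Opposition Stay Credit: +486 days → 1 April 2041.

2041-04-01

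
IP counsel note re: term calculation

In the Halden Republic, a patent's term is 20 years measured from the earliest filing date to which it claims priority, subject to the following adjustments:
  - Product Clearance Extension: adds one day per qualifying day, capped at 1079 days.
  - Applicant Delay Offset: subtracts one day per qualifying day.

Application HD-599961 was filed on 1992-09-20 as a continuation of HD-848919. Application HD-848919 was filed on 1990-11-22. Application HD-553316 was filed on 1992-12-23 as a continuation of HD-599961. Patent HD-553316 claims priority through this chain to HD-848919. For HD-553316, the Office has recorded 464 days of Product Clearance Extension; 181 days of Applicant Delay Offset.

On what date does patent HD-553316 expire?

2011-09-01

Earliest priority filing: 22 November 1990.
Base term: 22 November 1990 + 20 years → 22 November 2010.
Product Clearance Extension: 464 days (within the 1079-day cap) → +464 days → 29 February 2012.
Applicant Delay Offset: −181 days → 1 September 2011.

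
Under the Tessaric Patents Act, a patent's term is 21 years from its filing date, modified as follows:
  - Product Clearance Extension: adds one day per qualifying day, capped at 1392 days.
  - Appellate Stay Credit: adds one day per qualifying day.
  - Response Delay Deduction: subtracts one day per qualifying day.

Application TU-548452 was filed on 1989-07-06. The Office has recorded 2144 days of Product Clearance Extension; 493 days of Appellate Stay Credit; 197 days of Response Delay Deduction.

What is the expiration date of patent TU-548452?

2015-02-18

Base term: filing date + 21 years → 6 July 2010.
Product Clearance Extension: 2144 days claimed exceeds the 1392-day cap, so +1392 days → 28 April 2014.
Appellate Stay Credit: +493 days → 3 September 2015.
Response Delay Deduction: −197 days → 18 February 2015.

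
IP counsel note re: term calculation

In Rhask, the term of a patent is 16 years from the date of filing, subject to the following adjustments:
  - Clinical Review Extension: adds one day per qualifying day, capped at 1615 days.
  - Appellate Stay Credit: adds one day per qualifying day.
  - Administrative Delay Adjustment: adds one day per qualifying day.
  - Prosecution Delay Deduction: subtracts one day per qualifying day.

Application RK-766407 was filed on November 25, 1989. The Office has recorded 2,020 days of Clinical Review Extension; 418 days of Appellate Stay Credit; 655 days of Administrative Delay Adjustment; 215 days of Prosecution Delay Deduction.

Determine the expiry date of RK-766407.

2012-09-02

Base term: filing date + 16 years → 25 November 2005.
Clinical Review Extension: 2020 days claimed exceeds the 1615-day cap, so +1615 days → 28 April 2010.
Appellate Stay Credit: +418 days → 20 June 2011.
Administrative Delay Adjustment: +655 days → 5 April 2013.
Prosecution Delay Deduction: −215 days → 2 September 2012.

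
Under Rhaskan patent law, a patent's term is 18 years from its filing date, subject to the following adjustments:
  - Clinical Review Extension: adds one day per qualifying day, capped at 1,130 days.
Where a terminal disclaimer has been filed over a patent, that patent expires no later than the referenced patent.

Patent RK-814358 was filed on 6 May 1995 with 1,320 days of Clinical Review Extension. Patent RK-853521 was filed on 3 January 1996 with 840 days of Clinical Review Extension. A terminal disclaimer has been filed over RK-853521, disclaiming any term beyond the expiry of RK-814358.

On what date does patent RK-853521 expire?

Natural term of RK-853521:
  Base: filing + 18 years → 3 January 2014.
  Clinical Review Extension: 840 days (within the 1130-day cap) → +840 days → 22 April 2016.
Expiry of referenced patent RK-814358:
  Base: filing + 18 years → 6 May 2013.
  Clinical Review Extension: 1320 days claimed exceeds the 1130-day cap, so +1130 days → 9 June 2016.
Terminal disclaimer: RK-853521 expires on the earlier of 22 April 2016 and 9 June 2016.

2016-04-22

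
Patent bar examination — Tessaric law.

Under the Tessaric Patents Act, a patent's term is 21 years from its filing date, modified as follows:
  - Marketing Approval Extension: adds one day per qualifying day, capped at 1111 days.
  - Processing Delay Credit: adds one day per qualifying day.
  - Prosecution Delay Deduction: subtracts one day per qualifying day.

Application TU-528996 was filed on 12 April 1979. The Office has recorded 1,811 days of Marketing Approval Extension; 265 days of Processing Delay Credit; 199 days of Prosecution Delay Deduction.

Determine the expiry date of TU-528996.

Base term: filing date + 21 years → 12 April 2000.
Marketing Approval Extension: 1811 days claimed exceeds the 1111-day cap, so +1111 days → 28 April 2003.
Processing Delay Credit: +265 days → 18 January 2004.
Prosecution Delay Deduction: −199 days → 3 July 2003.

July 3, 2003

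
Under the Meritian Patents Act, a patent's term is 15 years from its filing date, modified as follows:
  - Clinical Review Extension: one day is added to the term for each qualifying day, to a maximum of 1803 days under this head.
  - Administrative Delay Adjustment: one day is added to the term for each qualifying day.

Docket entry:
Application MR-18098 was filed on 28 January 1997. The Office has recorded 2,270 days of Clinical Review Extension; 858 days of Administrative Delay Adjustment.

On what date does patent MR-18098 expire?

2019-05-12

Base term: filing date + 15 years → 28 January 2012.
Clinical Review Extension: 2270 days claimed exceeds the 1803-day cap, so +1803 days → 4 January 2017.
Administrative Delay Adjustment: +858 days → 12 May 2019.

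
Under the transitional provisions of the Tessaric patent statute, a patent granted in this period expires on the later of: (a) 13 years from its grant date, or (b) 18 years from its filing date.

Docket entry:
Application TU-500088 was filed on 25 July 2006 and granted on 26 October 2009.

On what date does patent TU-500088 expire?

(a) grant + 13 years → 26 October 2022.
(b) filing + 18 years → 25 July 2024.
Later of the two: 25 July 2024.

July 25, 2024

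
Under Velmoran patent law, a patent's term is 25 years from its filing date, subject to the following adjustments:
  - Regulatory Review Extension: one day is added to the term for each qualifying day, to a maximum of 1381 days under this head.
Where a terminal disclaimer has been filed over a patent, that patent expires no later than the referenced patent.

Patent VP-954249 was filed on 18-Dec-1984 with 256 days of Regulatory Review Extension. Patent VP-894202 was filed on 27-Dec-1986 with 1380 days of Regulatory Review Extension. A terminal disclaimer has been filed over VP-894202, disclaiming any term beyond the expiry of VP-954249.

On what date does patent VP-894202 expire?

2010-08-31

Natural term of VP-894202:
  Base: filing + 25 years → 27 December 2011.
  Regulatory Review Extension: 1380 days (within the 1381-day cap) → +1380 days → 7 October 2015.
Expiry of referenced patent VP-954249:
  Base: filing + 25 years → 18 December 2009.
  Regulatory Review Extension: 256 days (within the 1381-day cap) → +256 days → 31 August 2010.
Terminal disclaimer: VP-894202 expires on the earlier of 7 October 2015 and 31 August 2010.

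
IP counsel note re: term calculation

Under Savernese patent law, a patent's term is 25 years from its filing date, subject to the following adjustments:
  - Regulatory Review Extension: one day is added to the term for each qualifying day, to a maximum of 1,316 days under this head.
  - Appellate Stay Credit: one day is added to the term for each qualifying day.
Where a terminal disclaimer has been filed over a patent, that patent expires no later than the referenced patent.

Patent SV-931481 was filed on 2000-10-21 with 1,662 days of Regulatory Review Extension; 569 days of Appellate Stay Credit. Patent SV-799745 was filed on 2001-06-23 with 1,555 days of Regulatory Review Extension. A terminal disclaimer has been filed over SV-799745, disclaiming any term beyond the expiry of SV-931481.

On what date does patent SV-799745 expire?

Natural term of SV-799745:
  Base: filing + 25 years → 23 June 2026.
  Regulatory Review Extension: 1555 days claimed exceeds the 1316-day cap, so +1316 days → 29 January 2030.
Expiry of referenced patent SV-931481:
  Base: filing + 25 years → 21 October 2025.
  Regulatory Review Extension: 1662 days claimed exceeds the 1316-day cap, so +1316 days → 29 May 2029.
  Appellate Stay Credit: +569 days → 19 December 2030.
Terminal disclaimer: SV-799745 expires on the earlier of 29 January 2030 and 19 December 2030.

2030-01-29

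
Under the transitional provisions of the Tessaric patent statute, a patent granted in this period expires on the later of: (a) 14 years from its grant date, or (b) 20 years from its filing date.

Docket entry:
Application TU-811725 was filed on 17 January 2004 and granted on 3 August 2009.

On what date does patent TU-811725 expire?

(a) grant + 14 years → 3 August 2023.
(b) filing + 20 years → 17 January 2024.
Later of the two: 17 January 2024.

2024-01-17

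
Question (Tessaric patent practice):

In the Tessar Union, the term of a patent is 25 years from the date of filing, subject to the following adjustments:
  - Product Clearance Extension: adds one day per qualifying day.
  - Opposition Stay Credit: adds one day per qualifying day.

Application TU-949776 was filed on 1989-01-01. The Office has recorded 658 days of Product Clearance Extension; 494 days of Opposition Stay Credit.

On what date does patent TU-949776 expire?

Base term: filing date + 25 years → 1 January 2014.
Product Clearance Extension: +658 days → 21 October 2015.
Opposition Stay Credit: +494 days → 26 February 2017.

February 26, 2017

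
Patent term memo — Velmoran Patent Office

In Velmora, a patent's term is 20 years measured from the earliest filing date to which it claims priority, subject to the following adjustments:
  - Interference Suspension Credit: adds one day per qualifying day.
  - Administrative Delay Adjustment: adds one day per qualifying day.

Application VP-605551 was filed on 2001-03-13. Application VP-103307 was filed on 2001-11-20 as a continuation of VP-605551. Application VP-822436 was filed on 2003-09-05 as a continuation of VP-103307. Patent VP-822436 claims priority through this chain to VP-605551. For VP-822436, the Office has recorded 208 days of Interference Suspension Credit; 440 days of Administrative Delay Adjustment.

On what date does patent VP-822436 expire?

Earliest priority filing: 13 March 2001.
Base term: 13 March 2001 + 20 years → 13 March 2021.
Interference Suspension Credit: +208 days → 7 October 2021.
Administrative Delay Adjustment: +440 days → 21 December 2022.

2022-12-21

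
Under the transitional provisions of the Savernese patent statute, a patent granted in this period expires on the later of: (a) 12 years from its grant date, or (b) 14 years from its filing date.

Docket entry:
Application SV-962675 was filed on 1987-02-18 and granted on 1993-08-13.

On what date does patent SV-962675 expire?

2005-08-13

(a) grant + 12 years → 13 August 2005.
(b) filing + 14 years → 18 February 2001.
Later of the two: 13 August 2005.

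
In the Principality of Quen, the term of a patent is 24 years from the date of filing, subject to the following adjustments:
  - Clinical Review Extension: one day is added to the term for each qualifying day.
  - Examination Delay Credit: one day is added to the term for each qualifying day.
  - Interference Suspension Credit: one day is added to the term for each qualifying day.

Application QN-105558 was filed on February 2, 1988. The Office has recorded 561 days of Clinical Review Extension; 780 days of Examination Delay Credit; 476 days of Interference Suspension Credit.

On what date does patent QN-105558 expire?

January 23, 2017

Base term: filing date + 24 years → 2 February 2012.
Clinical Review Extension: +561 days → 16 August 2013.
Examination Delay Credit: +780 days → 5 October 2015.
Interference Suspension Credit: +476 days → 23 January 2017.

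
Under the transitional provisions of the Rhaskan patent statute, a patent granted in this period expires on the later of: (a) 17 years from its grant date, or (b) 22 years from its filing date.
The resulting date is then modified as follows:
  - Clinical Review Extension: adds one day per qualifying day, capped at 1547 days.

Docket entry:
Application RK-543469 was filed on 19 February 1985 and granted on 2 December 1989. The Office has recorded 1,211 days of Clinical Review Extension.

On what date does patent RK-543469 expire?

(a) grant + 17 years → 2 December 2006.
(b) filing + 22 years → 19 February 2007.
Later of the two: 19 February 2007.
Clinical Review Extension: 1211 days (within the 1547-day cap) → +1211 days → 14 June 2010.

June 14, 2010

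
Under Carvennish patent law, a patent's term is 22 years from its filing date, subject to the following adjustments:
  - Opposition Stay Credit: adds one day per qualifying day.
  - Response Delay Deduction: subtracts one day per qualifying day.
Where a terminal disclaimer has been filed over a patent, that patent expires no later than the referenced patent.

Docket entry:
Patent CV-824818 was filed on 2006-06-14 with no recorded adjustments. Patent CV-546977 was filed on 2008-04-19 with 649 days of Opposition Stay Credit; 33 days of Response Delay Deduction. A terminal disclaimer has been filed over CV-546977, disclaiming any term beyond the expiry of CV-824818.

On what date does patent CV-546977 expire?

2028-06-14

Natural term of CV-546977:
  Base: filing + 22 years → 19 April 2030.
  Opposition Stay Credit: +649 days → 28 January 2032.
  Response Delay Deduction: −33 days → 26 December 2031.
Expiry of referenced patent CV-824818:
  Base: filing + 22 years → 14 June 2028.
Terminal disclaimer: CV-546977 expires on the earlier of 26 December 2031 and 14 June 2028.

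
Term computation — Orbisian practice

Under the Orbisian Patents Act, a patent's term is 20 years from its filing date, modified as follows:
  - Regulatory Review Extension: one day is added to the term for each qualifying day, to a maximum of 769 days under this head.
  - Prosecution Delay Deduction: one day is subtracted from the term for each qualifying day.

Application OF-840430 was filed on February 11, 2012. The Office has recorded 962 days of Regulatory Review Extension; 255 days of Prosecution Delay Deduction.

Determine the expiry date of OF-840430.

Base term: filing date + 20 years → 11 February 2032.
Regulatory Review Extension: 962 days claimed exceeds the 769-day cap, so +769 days → 21 March 2034.
Prosecution Delay Deduction: −255 days → 9 July 2033.

2033-07-09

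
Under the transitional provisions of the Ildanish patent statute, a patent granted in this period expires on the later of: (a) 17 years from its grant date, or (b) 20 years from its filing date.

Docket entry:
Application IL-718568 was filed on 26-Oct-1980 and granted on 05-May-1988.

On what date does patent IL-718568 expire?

(a) grant + 17 years → 5 May 2005.
(b) filing + 20 years → 26 October 2000.
Later of the two: 5 May 2005.

2005-05-05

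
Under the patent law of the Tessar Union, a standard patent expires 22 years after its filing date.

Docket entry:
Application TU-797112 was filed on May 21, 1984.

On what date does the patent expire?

May 21, 2006

Filing date + 22 years → 21 May 2006.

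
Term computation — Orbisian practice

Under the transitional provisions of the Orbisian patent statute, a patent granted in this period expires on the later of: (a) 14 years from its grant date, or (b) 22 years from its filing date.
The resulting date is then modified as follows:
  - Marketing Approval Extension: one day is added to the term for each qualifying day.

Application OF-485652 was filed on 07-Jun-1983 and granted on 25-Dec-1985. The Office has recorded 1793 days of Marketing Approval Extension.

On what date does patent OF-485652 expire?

(a) grant + 14 years → 25 December 1999.
(b) filing + 22 years → 7 June 2005.
Later of the two: 7 June 2005.
Marketing Approval Extension: +1793 days → 5 May 2010.

May 5, 2010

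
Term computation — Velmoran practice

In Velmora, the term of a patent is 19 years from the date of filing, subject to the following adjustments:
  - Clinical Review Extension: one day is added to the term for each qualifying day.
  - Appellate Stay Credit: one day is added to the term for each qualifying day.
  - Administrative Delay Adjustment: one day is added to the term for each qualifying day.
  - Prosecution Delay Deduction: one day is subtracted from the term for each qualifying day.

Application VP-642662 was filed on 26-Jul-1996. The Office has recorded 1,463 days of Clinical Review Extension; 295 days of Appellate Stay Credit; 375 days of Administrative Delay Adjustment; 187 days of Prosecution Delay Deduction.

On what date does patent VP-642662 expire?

Base term: filing date + 19 years → 26 July 2015.
Clinical Review Extension: +1463 days → 28 July 2019.
Appellate Stay Credit: +295 days → 18 May 2020.
Administrative Delay Adjustment: +375 days → 28 May 2021.
Prosecution Delay Deduction: −187 days → 22 November 2020.

2020-11-22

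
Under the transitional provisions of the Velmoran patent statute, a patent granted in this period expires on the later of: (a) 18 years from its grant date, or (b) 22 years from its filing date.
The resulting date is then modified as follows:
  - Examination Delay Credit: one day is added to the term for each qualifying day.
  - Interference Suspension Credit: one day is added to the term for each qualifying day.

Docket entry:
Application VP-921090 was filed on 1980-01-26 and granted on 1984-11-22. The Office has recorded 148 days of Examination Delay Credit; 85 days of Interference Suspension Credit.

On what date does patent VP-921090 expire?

(a) grant + 18 years → 22 November 2002.
(b) filing + 22 years → 26 January 2002.
Later of the two: 22 November 2002.
Examination Delay Credit: +148 days → 19 April 2003.
Interference Suspension Credit: +85 days → 13 July 2003.

2003-07-13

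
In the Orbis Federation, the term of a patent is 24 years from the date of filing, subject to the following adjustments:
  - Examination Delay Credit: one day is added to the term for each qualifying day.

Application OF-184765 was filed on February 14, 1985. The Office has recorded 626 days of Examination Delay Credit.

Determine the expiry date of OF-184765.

2010-11-02

Base term: filing date + 24 years → 14 February 2009.
Examination Delay Credit: +626 days → 2 November 2010.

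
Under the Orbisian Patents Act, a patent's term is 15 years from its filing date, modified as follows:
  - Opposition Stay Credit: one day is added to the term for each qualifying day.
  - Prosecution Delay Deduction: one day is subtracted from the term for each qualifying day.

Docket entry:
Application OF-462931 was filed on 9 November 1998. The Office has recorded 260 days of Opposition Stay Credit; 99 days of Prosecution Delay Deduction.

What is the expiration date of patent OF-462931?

Base term: filing date + 15 years → 9 November 2013.
Opposition Stay Credit: +260 days → 27 July 2014.
Prosecution Delay Deduction: −99 days → 19 April 2014.

April 19, 2014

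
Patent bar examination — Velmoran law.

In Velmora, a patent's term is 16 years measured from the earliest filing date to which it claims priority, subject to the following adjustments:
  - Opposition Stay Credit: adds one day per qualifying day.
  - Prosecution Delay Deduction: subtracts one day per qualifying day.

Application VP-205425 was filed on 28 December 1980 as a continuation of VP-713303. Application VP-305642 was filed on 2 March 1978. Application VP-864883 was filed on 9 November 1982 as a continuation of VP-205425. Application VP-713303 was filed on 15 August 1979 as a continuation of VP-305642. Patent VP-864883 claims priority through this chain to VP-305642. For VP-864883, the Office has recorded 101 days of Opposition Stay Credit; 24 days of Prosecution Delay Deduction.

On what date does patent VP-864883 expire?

Earliest priority filing: 2 March 1978.
Base term: 2 March 1978 + 16 years → 2 March 1994.
Opposition Stay Credit: +101 days → 11 June 1994.
Prosecution Delay Deduction: −24 days → 18 May 1994.

May 18, 1994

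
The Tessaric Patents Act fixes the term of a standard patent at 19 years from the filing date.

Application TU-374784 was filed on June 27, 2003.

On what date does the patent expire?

2022-06-27

Filing date + 19 years → 27 June 2022.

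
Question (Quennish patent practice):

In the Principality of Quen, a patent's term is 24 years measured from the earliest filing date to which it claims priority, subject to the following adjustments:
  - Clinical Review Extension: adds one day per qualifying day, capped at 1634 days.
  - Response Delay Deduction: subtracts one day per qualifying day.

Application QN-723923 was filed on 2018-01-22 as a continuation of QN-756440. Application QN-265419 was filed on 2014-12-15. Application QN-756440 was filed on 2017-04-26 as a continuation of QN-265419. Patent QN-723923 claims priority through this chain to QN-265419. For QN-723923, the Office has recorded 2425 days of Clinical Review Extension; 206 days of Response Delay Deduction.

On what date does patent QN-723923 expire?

Earliest priority filing: 15 December 2014.
Base term: 15 December 2014 + 24 years → 15 December 2038.
Clinical Review Extension: 2425 days claimed exceeds the 1634-day cap, so +1634 days → 6 June 2043.
Response Delay Deduction: −206 days → 12 November 2042.

November 12, 2042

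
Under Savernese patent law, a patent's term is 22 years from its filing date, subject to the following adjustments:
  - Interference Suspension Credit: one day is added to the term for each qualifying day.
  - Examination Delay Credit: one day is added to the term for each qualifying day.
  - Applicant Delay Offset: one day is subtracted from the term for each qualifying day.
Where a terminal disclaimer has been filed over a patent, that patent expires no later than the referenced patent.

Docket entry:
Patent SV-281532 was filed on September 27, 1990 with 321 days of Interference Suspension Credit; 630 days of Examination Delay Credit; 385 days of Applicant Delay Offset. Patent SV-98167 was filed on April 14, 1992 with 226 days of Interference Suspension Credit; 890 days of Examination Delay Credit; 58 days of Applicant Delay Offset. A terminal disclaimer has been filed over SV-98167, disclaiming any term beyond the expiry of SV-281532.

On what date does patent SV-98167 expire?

April 16, 2014

Natural term of SV-98167:
  Base: filing + 22 years → 14 April 2014.
  Interference Suspension Credit: +226 days → 26 November 2014.
  Examination Delay Credit: +890 days → 4 May 2017.
  Applicant Delay Offset: −58 days → 7 March 2017.
Expiry of referenced patent SV-281532:
  Base: filing + 22 years → 27 September 2012.
  Interference Suspension Credit: +321 days → 14 August 2013.
  Examination Delay Credit: +630 days → 6 May 2015.
  Applicant Delay Offset: −385 days → 16 April 2014.
Terminal disclaimer: SV-98167 expires on the earlier of 7 March 2017 and 16 April 2014.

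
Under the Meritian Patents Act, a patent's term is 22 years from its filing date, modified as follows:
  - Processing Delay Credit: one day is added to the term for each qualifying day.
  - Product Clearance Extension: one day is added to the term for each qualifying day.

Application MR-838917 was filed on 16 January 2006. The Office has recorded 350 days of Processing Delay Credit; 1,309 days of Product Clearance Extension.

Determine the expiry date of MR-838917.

August 1, 2032

Base term: filing date + 22 years → 16 January 2028.
Processing Delay Credit: +350 days → 31 December 2028.
Product Clearance Extension: +1309 days → 1 August 2032.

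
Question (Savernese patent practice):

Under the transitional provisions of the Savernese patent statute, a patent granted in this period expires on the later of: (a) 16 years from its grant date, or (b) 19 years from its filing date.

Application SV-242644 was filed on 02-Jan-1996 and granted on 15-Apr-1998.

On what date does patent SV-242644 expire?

January 2, 2015

(a) grant + 16 years → 15 April 2014.
(b) filing + 19 years → 2 January 2015.
Later of the two: 2 January 2015.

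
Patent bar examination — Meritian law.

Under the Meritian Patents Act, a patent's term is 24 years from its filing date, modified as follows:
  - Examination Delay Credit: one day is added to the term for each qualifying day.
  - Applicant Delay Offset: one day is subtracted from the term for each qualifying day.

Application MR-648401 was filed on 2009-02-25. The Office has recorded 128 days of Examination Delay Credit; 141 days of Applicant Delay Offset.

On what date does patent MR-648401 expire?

Base term: filing date + 24 years → 25 February 2033.
Examination Delay Credit: +128 days → 3 July 2033.
Applicant Delay Offset: −141 days → 12 February 2033.

2033-02-12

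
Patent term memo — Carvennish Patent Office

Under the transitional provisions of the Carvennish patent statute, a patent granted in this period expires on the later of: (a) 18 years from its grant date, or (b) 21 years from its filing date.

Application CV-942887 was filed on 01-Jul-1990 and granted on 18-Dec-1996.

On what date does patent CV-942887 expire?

December 18, 2014

(a) grant + 18 years → 18 December 2014.
(b) filing + 21 years → 1 July 2011.
Later of the two: 18 December 2014.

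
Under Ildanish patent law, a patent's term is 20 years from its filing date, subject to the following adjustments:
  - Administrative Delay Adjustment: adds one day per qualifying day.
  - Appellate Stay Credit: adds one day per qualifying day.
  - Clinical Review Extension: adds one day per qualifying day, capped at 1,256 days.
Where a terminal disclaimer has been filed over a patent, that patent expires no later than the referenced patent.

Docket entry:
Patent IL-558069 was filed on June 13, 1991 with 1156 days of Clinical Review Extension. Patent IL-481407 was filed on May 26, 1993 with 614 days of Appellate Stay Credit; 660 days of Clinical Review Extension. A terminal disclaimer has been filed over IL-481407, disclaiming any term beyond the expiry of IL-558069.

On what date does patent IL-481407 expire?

2014-08-12

Natural term of IL-481407:
  Base: filing + 20 years → 26 May 2013.
  Appellate Stay Credit: +614 days → 30 January 2015.
  Clinical Review Extension: 660 days (within the 1256-day cap) → +660 days → 20 November 2016.
Expiry of referenced patent IL-558069:
  Base: filing + 20 years → 13 June 2011.
  Clinical Review Extension: 1156 days (within the 1256-day cap) → +1156 days → 12 August 2014.
Terminal disclaimer: IL-481407 expires on the earlier of 20 November 2016 and 12 August 2014.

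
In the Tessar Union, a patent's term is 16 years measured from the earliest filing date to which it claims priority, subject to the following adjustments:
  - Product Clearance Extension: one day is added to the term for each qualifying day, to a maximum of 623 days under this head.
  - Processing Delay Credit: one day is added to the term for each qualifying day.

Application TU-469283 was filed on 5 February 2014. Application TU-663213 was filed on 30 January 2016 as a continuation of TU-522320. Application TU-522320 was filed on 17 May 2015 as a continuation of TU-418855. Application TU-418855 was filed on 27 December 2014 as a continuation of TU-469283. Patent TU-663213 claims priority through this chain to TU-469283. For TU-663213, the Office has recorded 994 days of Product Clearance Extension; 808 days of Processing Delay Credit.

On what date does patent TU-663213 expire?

2034-01-06

Earliest priority filing: 5 February 2014.
Base term: 5 February 2014 + 16 years → 5 February 2030.
Product Clearance Extension: 994 days claimed exceeds the 623-day cap, so +623 days → 21 October 2031.
Processing Delay Credit: +808 days → 6 January 2034.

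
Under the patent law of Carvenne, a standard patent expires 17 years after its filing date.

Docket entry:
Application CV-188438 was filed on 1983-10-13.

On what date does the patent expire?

Filing date + 17 years → 13 October 2000.

2000-10-13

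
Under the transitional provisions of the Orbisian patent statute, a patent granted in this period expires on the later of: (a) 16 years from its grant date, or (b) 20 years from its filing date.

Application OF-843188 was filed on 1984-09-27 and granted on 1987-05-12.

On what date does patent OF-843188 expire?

September 27, 2004

(a) grant + 16 years → 12 May 2003.
(b) filing + 20 years → 27 September 2004.
Later of the two: 27 September 2004.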